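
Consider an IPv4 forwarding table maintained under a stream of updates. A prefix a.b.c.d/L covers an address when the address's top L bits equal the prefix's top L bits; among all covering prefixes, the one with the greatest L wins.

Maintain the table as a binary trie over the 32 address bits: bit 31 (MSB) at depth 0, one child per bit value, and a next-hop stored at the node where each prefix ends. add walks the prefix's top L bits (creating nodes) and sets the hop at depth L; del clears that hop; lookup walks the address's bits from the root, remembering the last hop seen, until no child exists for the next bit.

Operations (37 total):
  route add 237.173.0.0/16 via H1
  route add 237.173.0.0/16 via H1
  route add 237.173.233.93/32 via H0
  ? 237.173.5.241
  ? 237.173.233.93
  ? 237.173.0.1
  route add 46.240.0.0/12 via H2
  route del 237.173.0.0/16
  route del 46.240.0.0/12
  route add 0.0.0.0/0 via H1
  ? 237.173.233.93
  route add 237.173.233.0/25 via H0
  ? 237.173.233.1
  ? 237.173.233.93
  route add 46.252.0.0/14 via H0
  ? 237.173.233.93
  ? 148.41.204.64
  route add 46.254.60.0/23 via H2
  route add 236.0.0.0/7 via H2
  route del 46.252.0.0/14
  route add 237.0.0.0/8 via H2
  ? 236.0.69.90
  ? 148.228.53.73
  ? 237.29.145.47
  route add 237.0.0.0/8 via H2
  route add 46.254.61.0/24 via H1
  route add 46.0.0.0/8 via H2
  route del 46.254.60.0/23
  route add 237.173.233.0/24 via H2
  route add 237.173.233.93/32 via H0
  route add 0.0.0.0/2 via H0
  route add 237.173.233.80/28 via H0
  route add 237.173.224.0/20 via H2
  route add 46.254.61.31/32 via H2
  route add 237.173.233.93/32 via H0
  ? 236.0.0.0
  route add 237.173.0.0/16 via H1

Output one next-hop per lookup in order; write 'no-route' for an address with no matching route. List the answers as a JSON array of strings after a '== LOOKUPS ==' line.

Trace:
  add 237.173.0.0/16 -> H1 at depth 16
  add 237.173.0.0/16 -> H1 at depth 16
  add 237.173.233.93/32 -> H0 at depth 32
  lookup 237.173.5.241: bits 1110110110101101 walk d0:-→d1:-→d2:-→d3:-→d4:-→d5:-→d6:-→d7:-→d8:-→d9:-→d10:-→d11:-→d12:-→d13:-→d14:-→d15:-→d16:H1 -> H1
  lookup 237.173.233.93: bits 11101101101011011110100101011101 walk d0:-→d1:-→d2:-→d3:-→d4:-→d5:-→d6:-→d7:-→d8:-→d9:-→d10:-→d11:-→d12:-→d13:-→d14:-→d15:-→d16:H1→d17:-→d18:-→d19:-→d20:-→d21:-→d22:-→d23:-→d24:-→d25:-→d26:-→d27:-→d28:-→d29:-→d30:-→d31:-→d32:H0 -> H0
  lookup 237.173.0.1: bits 1110110110101101 walk d0:-→d1:-→d2:-→d3:-→d4:-→d5:-→d6:-→d7:-→d8:-→d9:-→d10:-→d11:-→d12:-→d13:-→d14:-→d15:-→d16:H1 -> H1
  add 46.240.0.0/12 -> H2 at depth 12
  del 237.173.0.0/16 (clear depth 16)
  del 46.240.0.0/12 (clear depth 12)
  add 0.0.0.0/0 -> H1 at depth 0
  lookup 237.173.233.93: bits 11101101101011011110100101011101 walk d0:H1→d1:-→d2:-→d3:-→d4:-→d5:-→d6:-→d7:-→d8:-→d9:-→d10:-→d11:-→d12:-→d13:-→d14:-→d15:-→d16:-→d17:-→d18:-→d19:-→d20:-→d21:-→d22:-→d23:-→d24:-→d25:-→d26:-→d27:-→d28:-→d29:-→d30:-→d31:-→d32:H0 -> H0
  add 237.173.233.0/25 -> H0 at depth 25
  lookup 237.173.233.1: bits 1110110110101101111010010 walk d0:H1→d1:-→d2:-→d3:-→d4:-→d5:-→d6:-→d7:-→d8:-→d9:-→d10:-→d11:-→d12:-→d13:-→d14:-→d15:-→d16:-→d17:-→d18:-→d19:-→d20:-→d21:-→d22:-→d23:-→d24:-→d25:H0 -> H0
  lookup 237.173.233.93: bits 11101101101011011110100101011101 walk d0:H1→d1:-→d2:-→d3:-→d4:-→d5:-→d6:-→d7:-→d8:-→d9:-→d10:-→d11:-→d12:-→d13:-→d14:-→d15:-→d16:-→d17:-→d18:-→d19:-→d20:-→d21:-→d22:-→d23:-→d24:-→d25:H0→d26:-→d27:-→d28:-→d29:-→d30:-→d31:-→d32:H0 -> H0
  add 46.252.0.0/14 -> H0 at depth 14
  lookup 237.173.233.93: bits 11101101101011011110100101011101 walk d0:H1→d1:-→d2:-→d3:-→d4:-→d5:-→d6:-→d7:-→d8:-→d9:-→d10:-→d11:-→d12:-→d13:-→d14:-→d15:-→d16:-→d17:-→d18:-→d19:-→d20:-→d21:-→d22:-→d23:-→d24:-→d25:H0→d26:-→d27:-→d28:-→d29:-→d30:-→d31:-→d32:H0 -> H0
  lookup 148.41.204.64: bits 1 walk d0:H1→d1:- -> H1
  add 46.254.60.0/23 -> H2 at depth 23
  add 236.0.0.0/7 -> H2 at depth 7
  del 46.252.0.0/14 (clear depth 14)
  add 237.0.0.0/8 -> H2 at depth 8
  lookup 236.0.69.90: bits 1110110 walk d0:H1→d1:-→d2:-→d3:-→d4:-→d5:-→d6:-→d7:H2 -> H2
  lookup 148.228.53.73: bits 1 walk d0:H1→d1:- -> H1
  lookup 237.29.145.47: bits 11101101 walk d0:H1→d1:-→d2:-→d3:-→d4:-→d5:-→d6:-→d7:H2→d8:H2 -> H2
  add 237.0.0.0/8 -> H2 at depth 8
  add 46.254.61.0/24 -> H1 at depth 24
  add 46.0.0.0/8 -> H2 at depth 8
  del 46.254.60.0/23 (clear depth 23)
  add 237.173.233.0/24 -> H2 at depth 24
  add 237.173.233.93/32 -> H0 at depth 32
  add 0.0.0.0/2 -> H0 at depth 2
  add 237.173.233.80/28 -> H0 at depth 28
  add 237.173.224.0/20 -> H2 at depth 20
  add 46.254.61.31/32 -> H2 at depth 32
  add 237.173.233.93/32 -> H0 at depth 32
  lookup 236.0.0.0: bits 1110110 walk d0:H1→d1:-→d2:-→d3:-→d4:-→d5:-→d6:-→d7:H2 -> H2
  add 237.173.0.0/16 -> H1 at depth 16

== LOOKUPS ==
["H1","H0","H1","H0","H0","H0","H0","H1","H2","H1","H2","H2"]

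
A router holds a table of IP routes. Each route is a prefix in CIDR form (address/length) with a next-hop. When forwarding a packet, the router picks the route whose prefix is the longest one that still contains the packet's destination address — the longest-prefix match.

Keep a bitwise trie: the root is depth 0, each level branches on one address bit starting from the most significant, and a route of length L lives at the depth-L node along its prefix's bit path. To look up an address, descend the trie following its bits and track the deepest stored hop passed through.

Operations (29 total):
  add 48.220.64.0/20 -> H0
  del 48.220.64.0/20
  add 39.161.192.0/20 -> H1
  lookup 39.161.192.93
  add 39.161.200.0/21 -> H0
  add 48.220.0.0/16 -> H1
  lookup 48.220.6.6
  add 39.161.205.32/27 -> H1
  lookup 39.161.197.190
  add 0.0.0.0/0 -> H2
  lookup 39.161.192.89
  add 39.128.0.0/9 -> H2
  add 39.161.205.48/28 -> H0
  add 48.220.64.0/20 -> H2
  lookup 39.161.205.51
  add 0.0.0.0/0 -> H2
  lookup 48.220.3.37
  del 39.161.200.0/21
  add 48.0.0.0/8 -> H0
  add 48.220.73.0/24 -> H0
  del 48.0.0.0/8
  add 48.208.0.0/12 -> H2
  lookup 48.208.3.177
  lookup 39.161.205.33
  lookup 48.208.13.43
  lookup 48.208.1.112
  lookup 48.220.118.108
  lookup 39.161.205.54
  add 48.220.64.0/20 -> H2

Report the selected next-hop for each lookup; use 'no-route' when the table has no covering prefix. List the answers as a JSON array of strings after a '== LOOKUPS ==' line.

Apply in order:
  add 48.220.64.0/20 -> H0 at depth 20
  del 48.220.64.0/20 (clear depth 20)
  add 39.161.192.0/20 -> H1 at depth 20
  Q 39.161.192.93: descend 00100111101000011100 ; hops seen [H1] ; pick H1
  add 39.161.200.0/21 -> H0 at depth 21
  add 48.220.0.0/16 -> H1 at depth 16
  Q 48.220.6.6: descend 00110000110111000 ; hops seen [H1] ; pick H1
  add 39.161.205.32/27 -> H1 at depth 27
  Q 39.161.197.190: descend 00100111101000011100 ; hops seen [H1] ; pick H1
  add 0.0.0.0/0 -> H2 at depth 0
  Q 39.161.192.89: descend 00100111101000011100 ; hops seen [H2,H1] ; pick H1
  add 39.128.0.0/9 -> H2 at depth 9
  add 39.161.205.48/28 -> H0 at depth 28
  add 48.220.64.0/20 -> H2 at depth 20
  Q 39.161.205.51: descend 0010011110100001110011010011 ; hops seen [H2,H2,H1,H0,H1,H0] ; pick H0
  add 0.0.0.0/0 -> H2 at depth 0
  Q 48.220.3.37: descend 00110000110111000 ; hops seen [H2,H1] ; pick H1
  del 39.161.200.0/21 (clear depth 21)
  add 48.0.0.0/8 -> H0 at depth 8
  add 48.220.73.0/24 -> H0 at depth 24
  del 48.0.0.0/8 (clear depth 8)
  add 48.208.0.0/12 -> H2 at depth 12
  Q 48.208.3.177: descend 001100001101 ; hops seen [H2,H2] ; pick H2
  Q 39.161.205.33: descend 001001111010000111001101001 ; hops seen [H2,H2,H1,H1] ; pick H1
  Q 48.208.13.43: descend 001100001101 ; hops seen [H2,H2] ; pick H2
  Q 48.208.1.112: descend 001100001101 ; hops seen [H2,H2] ; pick H2
  Q 48.220.118.108: descend 001100001101110001 ; hops seen [H2,H2,H1] ; pick H1
  Q 39.161.205.54: descend 0010011110100001110011010011 ; hops seen [H2,H2,H1,H1,H0] ; pick H0
  add 48.220.64.0/20 -> H2 at depth 20

== LOOKUPS ==
["H1","H1","H1","H1","H0","H1","H2","H1","H2","H2","H1","H0"]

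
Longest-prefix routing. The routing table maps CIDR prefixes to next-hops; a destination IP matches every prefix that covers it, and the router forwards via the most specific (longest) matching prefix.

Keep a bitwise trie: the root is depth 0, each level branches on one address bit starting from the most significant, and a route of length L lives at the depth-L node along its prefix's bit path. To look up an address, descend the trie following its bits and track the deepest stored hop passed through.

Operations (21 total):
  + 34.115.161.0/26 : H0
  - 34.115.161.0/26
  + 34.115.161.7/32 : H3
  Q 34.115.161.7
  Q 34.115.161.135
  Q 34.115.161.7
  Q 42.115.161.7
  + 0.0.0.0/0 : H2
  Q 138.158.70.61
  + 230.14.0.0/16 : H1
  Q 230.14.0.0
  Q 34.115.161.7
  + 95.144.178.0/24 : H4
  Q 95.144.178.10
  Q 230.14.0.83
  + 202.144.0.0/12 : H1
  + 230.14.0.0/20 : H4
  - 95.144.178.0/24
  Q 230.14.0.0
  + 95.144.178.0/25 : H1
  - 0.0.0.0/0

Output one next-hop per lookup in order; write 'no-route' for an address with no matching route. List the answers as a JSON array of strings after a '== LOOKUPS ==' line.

Apply in order:
  + 34.115.161.0/26 (H0) depth=26
  - 34.115.161.0/26 clear@26
  + 34.115.161.7/32 (H3) depth=32
  lookup 34.115.161.7: bits 00100010011100111010000100000111 walk d0:-→d1:-→d2:-→d3:-→d4:-→d5:-→d6:-→d7:-→d8:-→d9:-→d10:-→d11:-→d12:-→d13:-→d14:-→d15:-→d16:-→d17:-→d18:-→d19:-→d20:-→d21:-→d22:-→d23:-→d24:-→d25:-→d26:-→d27:-→d28:-→d29:-→d30:-→d31:-→d32:H3 -> H3
  lookup 34.115.161.135: bits 001000100111001110100001 walk d0:-→d1:-→d2:-→d3:-→d4:-→d5:-→d6:-→d7:-→d8:-→d9:-→d10:-→d11:-→d12:-→d13:-→d14:-→d15:-→d16:-→d17:-→d18:-→d19:-→d20:-→d21:-→d22:-→d23:-→d24:- -> no-route
  lookup 34.115.161.7: bits 00100010011100111010000100000111 walk d0:-→d1:-→d2:-→d3:-→d4:-→d5:-→d6:-→d7:-→d8:-→d9:-→d10:-→d11:-→d12:-→d13:-→d14:-→d15:-→d16:-→d17:-→d18:-→d19:-→d20:-→d21:-→d22:-→d23:-→d24:-→d25:-→d26:-→d27:-→d28:-→d29:-→d30:-→d31:-→d32:H3 -> H3
  lookup 42.115.161.7: bits 0010 walk d0:-→d1:-→d2:-→d3:-→d4:- -> no-route
  + 0.0.0.0/0 (H2) depth=0
  lookup 138.158.70.61: bits ε walk d0:H2 -> H2
  + 230.14.0.0/16 (H1) depth=16
  lookup 230.14.0.0: bits 1110011000001110 walk d0:H2→d1:-→d2:-→d3:-→d4:-→d5:-→d6:-→d7:-→d8:-→d9:-→d10:-→d11:-→d12:-→d13:-→d14:-→d15:-→d16:H1 -> H1
  lookup 34.115.161.7: bits 00100010011100111010000100000111 walk d0:H2→d1:-→d2:-→d3:-→d4:-→d5:-→d6:-→d7:-→d8:-→d9:-→d10:-→d11:-→d12:-→d13:-→d14:-→d15:-→d16:-→d17:-→d18:-→d19:-→d20:-→d21:-→d22:-→d23:-→d24:-→d25:-→d26:-→d27:-→d28:-→d29:-→d30:-→d31:-→d32:H3 -> H3
  + 95.144.178.0/24 (H4) depth=24
  lookup 95.144.178.10: bits 010111111001000010110010 walk d0:H2→d1:-→d2:-→d3:-→d4:-→d5:-→d6:-→d7:-→d8:-→d9:-→d10:-→d11:-→d12:-→d13:-→d14:-→d15:-→d16:-→d17:-→d18:-→d19:-→d20:-→d21:-→d22:-→d23:-→d24:H4 -> H4
  lookup 230.14.0.83: bits 1110011000001110 walk d0:H2→d1:-→d2:-→d3:-→d4:-→d5:-→d6:-→d7:-→d8:-→d9:-→d10:-→d11:-→d12:-→d13:-→d14:-→d15:-→d16:H1 -> H1
  + 202.144.0.0/12 (H1) depth=12
  + 230.14.0.0/20 (H4) depth=20
  - 95.144.178.0/24 clear@24
  lookup 230.14.0.0: bits 11100110000011100000 walk d0:H2→d1:-→d2:-→d3:-→d4:-→d5:-→d6:-→d7:-→d8:-→d9:-→d10:-→d11:-→d12:-→d13:-→d14:-→d15:-→d16:H1→d17:-→d18:-→d19:-→d20:H4 -> H4
  + 95.144.178.0/25 (H1) depth=25
  - 0.0.0.0/0 clear@0

== LOOKUPS ==
["H3","no-route","H3","no-route","H2","H1","H3","H4","H1","H4"]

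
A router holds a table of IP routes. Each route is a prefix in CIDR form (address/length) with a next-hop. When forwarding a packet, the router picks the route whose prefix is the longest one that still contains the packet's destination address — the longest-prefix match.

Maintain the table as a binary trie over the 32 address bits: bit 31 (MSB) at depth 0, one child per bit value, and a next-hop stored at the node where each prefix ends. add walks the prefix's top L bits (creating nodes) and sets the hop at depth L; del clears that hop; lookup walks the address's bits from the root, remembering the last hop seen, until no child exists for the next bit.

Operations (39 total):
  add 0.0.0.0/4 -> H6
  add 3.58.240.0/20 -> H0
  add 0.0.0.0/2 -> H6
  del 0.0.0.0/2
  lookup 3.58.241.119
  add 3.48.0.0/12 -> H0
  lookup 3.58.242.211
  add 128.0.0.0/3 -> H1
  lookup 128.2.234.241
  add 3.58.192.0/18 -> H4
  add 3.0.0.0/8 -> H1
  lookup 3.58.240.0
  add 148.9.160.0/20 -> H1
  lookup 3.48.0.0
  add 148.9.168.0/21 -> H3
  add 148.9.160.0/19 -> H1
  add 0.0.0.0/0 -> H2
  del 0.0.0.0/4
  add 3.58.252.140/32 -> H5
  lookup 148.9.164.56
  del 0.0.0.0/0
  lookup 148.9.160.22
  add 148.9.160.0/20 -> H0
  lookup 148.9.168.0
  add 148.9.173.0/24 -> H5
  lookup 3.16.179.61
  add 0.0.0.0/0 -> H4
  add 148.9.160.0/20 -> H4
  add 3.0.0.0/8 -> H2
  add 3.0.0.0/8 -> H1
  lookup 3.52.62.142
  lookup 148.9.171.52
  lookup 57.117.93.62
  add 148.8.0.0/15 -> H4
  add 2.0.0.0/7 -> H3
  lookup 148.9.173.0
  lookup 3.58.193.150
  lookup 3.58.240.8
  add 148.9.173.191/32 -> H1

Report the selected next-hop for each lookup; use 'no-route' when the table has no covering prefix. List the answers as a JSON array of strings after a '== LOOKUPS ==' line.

Apply in order:
  + 0.0.0.0/4 (H6) depth=4
  + 3.58.240.0/20 (H0) depth=20
  + 0.0.0.0/2 (H6) depth=2
  del 0.0.0.0/2 (clear depth 2)
  ? 3.58.241.119  path d0:-→d1:-→d2:-→d3:-→d4:H6→d5:-→d6:-→d7:-→d8:-→d9:-→d10:-→d11:-→d12:-→d13:-→d14:-→d15:-→d16:-→d17:-→d18:-→d19:-→d20:H0  best=H0
  + 3.48.0.0/12 (H0) depth=12
  ? 3.58.242.211  path d0:-→d1:-→d2:-→d3:-→d4:H6→d5:-→d6:-→d7:-→d8:-→d9:-→d10:-→d11:-→d12:H0→d13:-→d14:-→d15:-→d16:-→d17:-→d18:-→d19:-→d20:H0  best=H0
  + 128.0.0.0/3 (H1) depth=3
  ? 128.2.234.241  path d0:-→d1:-→d2:-→d3:H1  best=H1
  + 3.58.192.0/18 (H4) depth=18
  + 3.0.0.0/8 (H1) depth=8
  ? 3.58.240.0  path d0:-→d1:-→d2:-→d3:-→d4:H6→d5:-→d6:-→d7:-→d8:H1→d9:-→d10:-→d11:-→d12:H0→d13:-→d14:-→d15:-→d16:-→d17:-→d18:H4→d19:-→d20:H0  best=H0
  + 148.9.160.0/20 (H1) depth=20
  ? 3.48.0.0  path d0:-→d1:-→d2:-→d3:-→d4:H6→d5:-→d6:-→d7:-→d8:H1→d9:-→d10:-→d11:-→d12:H0  best=H0
  + 148.9.168.0/21 (H3) depth=21
  + 148.9.160.0/19 (H1) depth=19
  + 0.0.0.0/0 (H2) depth=0
  del 0.0.0.0/4 (clear depth 4)
  + 3.58.252.140/32 (H5) depth=32
  ? 148.9.164.56  path d0:H2→d1:-→d2:-→d3:H1→d4:-→d5:-→d6:-→d7:-→d8:-→d9:-→d10:-→d11:-→d12:-→d13:-→d14:-→d15:-→d16:-→d17:-→d18:-→d19:H1→d20:H1  best=H1
  del 0.0.0.0/0 (clear depth 0)
  ? 148.9.160.22  path d0:-→d1:-→d2:-→d3:H1→d4:-→d5:-→d6:-→d7:-→d8:-→d9:-→d10:-→d11:-→d12:-→d13:-→d14:-→d15:-→d16:-→d17:-→d18:-→d19:H1→d20:H1  best=H1
  + 148.9.160.0/20 (H0) depth=20
  ? 148.9.168.0  path d0:-→d1:-→d2:-→d3:H1→d4:-→d5:-→d6:-→d7:-→d8:-→d9:-→d10:-→d11:-→d12:-→d13:-→d14:-→d15:-→d16:-→d17:-→d18:-→d19:H1→d20:H0→d21:H3  best=H3
  + 148.9.173.0/24 (H5) depth=24
  ? 3.16.179.61  path d0:-→d1:-→d2:-→d3:-→d4:-→d5:-→d6:-→d7:-→d8:H1→d9:-→d10:-  best=H1
  + 0.0.0.0/0 (H4) depth=0
  + 148.9.160.0/20 (H4) depth=20
  + 3.0.0.0/8 (H2) depth=8
  + 3.0.0.0/8 (H1) depth=8
  ? 3.52.62.142  path d0:H4→d1:-→d2:-→d3:-→d4:-→d5:-→d6:-→d7:-→d8:H1→d9:-→d10:-→d11:-→d12:H0  best=H0
  ? 148.9.171.52  path d0:H4→d1:-→d2:-→d3:H1→d4:-→d5:-→d6:-→d7:-→d8:-→d9:-→d10:-→d11:-→d12:-→d13:-→d14:-→d15:-→d16:-→d17:-→d18:-→d19:H1→d20:H4→d21:H3  best=H3
  ? 57.117.93.62  path d0:H4→d1:-→d2:-  best=H4
  + 148.8.0.0/15 (H4) depth=15
  + 2.0.0.0/7 (H3) depth=7
  ? 148.9.173.0  path d0:H4→d1:-→d2:-→d3:H1→d4:-→d5:-→d6:-→d7:-→d8:-→d9:-→d10:-→d11:-→d12:-→d13:-→d14:-→d15:H4→d16:-→d17:-→d18:-→d19:H1→d20:H4→d21:H3→d22:-→d23:-→d24:H5  best=H5
  ? 3.58.193.150  path d0:H4→d1:-→d2:-→d3:-→d4:-→d5:-→d6:-→d7:H3→d8:H1→d9:-→d10:-→d11:-→d12:H0→d13:-→d14:-→d15:-→d16:-→d17:-→d18:H4  best=H4
  ? 3.58.240.8  path d0:H4→d1:-→d2:-→d3:-→d4:-→d5:-→d6:-→d7:H3→d8:H1→d9:-→d10:-→d11:-→d12:H0→d13:-→d14:-→d15:-→d16:-→d17:-→d18:H4→d19:-→d20:H0  best=H0
  + 148.9.173.191/32 (H1) depth=32

== LOOKUPS ==
["H0","H0","H1","H0","H0","H1","H1","H3","H1","H0","H3","H4","H5","H4","H0"]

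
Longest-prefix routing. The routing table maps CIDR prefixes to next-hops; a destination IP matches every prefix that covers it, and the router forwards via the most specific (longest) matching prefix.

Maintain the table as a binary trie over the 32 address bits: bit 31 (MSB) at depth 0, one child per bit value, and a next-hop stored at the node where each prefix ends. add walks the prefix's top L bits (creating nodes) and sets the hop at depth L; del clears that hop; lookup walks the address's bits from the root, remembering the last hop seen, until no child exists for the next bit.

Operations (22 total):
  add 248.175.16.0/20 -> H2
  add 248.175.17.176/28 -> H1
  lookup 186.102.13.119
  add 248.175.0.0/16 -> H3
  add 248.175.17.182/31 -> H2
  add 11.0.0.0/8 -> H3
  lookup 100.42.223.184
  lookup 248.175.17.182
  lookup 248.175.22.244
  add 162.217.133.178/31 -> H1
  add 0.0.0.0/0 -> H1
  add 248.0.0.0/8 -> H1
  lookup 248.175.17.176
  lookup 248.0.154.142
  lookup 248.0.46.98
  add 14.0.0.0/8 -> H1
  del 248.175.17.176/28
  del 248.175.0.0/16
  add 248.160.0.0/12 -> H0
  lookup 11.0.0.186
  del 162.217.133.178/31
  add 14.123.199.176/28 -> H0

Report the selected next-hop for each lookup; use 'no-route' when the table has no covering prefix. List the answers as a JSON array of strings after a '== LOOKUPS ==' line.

Process each operation:
  + 248.175.16.0/20 (H2) depth=20
  + 248.175.17.176/28 (H1) depth=28
  ? 186.102.13.119  path d0:-→d1:-  best=no-route
  + 248.175.0.0/16 (H3) depth=16
  + 248.175.17.182/31 (H2) depth=31
  + 11.0.0.0/8 (H3) depth=8
  ? 100.42.223.184  path d0:-→d1:-  best=no-route
  ? 248.175.17.182  path d0:-→d1:-→d2:-→d3:-→d4:-→d5:-→d6:-→d7:-→d8:-→d9:-→d10:-→d11:-→d12:-→d13:-→d14:-→d15:-→d16:H3→d17:-→d18:-→d19:-→d20:H2→d21:-→d22:-→d23:-→d24:-→d25:-→d26:-→d27:-→d28:H1→d29:-→d30:-→d31:H2  best=H2
  ? 248.175.22.244  path d0:-→d1:-→d2:-→d3:-→d4:-→d5:-→d6:-→d7:-→d8:-→d9:-→d10:-→d11:-→d12:-→d13:-→d14:-→d15:-→d16:H3→d17:-→d18:-→d19:-→d20:H2→d21:-  best=H2
  + 162.217.133.178/31 (H1) depth=31
  + 0.0.0.0/0 (H1) depth=0
  + 248.0.0.0/8 (H1) depth=8
  ? 248.175.17.176  path d0:H1→d1:-→d2:-→d3:-→d4:-→d5:-→d6:-→d7:-→d8:H1→d9:-→d10:-→d11:-→d12:-→d13:-→d14:-→d15:-→d16:H3→d17:-→d18:-→d19:-→d20:H2→d21:-→d22:-→d23:-→d24:-→d25:-→d26:-→d27:-→d28:H1→d29:-  best=H1
  ? 248.0.154.142  path d0:H1→d1:-→d2:-→d3:-→d4:-→d5:-→d6:-→d7:-→d8:H1  best=H1
  ? 248.0.46.98  path d0:H1→d1:-→d2:-→d3:-→d4:-→d5:-→d6:-→d7:-→d8:H1  best=H1
  + 14.0.0.0/8 (H1) depth=8
  - 248.175.17.176/28 clear@28
  - 248.175.0.0/16 clear@16
  + 248.160.0.0/12 (H0) depth=12
  ? 11.0.0.186  path d0:H1→d1:-→d2:-→d3:-→d4:-→d5:-→d6:-→d7:-→d8:H3  best=H3
  - 162.217.133.178/31 clear@31
  + 14.123.199.176/28 (H0) depth=28

== LOOKUPS ==
["no-route","no-route","H2","H2","H1","H1","H1","H3"]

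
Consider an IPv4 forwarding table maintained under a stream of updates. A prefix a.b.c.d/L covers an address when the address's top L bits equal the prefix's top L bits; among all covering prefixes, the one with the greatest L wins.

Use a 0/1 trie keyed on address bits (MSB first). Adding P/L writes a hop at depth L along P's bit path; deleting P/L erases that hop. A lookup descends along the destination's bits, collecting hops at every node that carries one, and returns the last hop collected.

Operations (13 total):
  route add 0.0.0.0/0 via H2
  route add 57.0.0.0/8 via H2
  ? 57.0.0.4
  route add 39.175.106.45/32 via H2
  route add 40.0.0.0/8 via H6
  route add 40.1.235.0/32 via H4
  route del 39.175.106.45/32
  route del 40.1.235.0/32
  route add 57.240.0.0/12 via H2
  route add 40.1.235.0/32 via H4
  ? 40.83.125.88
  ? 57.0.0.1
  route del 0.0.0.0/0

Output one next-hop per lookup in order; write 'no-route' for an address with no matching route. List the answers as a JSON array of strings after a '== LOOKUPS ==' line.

Trace:
  add 0.0.0.0/0 -> H2 at depth 0
  add 57.0.0.0/8 -> H2 at depth 8
  lookup 57.0.0.4: bits 00111001 walk d0:H2→d1:-→d2:-→d3:-→d4:-→d5:-→d6:-→d7:-→d8:H2 -> H2
  add 39.175.106.45/32 -> H2 at depth 32
  add 40.0.0.0/8 -> H6 at depth 8
  add 40.1.235.0/32 -> H4 at depth 32
  - 39.175.106.45/32 clear@32
  - 40.1.235.0/32 clear@32
  add 57.240.0.0/12 -> H2 at depth 12
  add 40.1.235.0/32 -> H4 at depth 32
  lookup 40.83.125.88: bits 001010000 walk d0:H2→d1:-→d2:-→d3:-→d4:-→d5:-→d6:-→d7:-→d8:H6→d9:- -> H6
  lookup 57.0.0.1: bits 00111001 walk d0:H2→d1:-→d2:-→d3:-→d4:-→d5:-→d6:-→d7:-→d8:H2 -> H2
  - 0.0.0.0/0 clear@0

== LOOKUPS ==
["H2","H6","H2"]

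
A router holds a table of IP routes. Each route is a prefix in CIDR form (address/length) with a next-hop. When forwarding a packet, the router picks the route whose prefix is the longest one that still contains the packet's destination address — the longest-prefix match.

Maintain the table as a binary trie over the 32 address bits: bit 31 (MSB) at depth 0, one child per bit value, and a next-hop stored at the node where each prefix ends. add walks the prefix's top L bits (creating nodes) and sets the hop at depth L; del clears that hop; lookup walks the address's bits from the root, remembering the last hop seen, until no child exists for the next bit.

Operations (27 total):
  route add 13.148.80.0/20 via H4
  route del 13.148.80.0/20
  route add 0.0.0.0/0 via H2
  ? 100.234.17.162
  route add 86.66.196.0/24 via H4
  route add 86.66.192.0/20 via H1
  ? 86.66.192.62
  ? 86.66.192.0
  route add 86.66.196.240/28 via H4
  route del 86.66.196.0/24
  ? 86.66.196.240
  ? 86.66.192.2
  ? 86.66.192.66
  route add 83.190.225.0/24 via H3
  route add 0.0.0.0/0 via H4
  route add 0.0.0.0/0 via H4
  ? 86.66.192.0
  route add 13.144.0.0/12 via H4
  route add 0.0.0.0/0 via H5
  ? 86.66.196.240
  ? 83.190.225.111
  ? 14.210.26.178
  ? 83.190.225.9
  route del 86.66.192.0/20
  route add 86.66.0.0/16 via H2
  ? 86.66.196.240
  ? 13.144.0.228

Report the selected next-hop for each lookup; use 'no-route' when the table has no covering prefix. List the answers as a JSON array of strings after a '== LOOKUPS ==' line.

Trace:
  add 13.148.80.0/20 -> H4 at depth 20
  del 13.148.80.0/20 (clear depth 20)
  add 0.0.0.0/0 -> H2 at depth 0
  Q 100.234.17.162: descend 0 ; hops seen [H2] ; pick H2
  add 86.66.196.0/24 -> H4 at depth 24
  add 86.66.192.0/20 -> H1 at depth 20
  Q 86.66.192.62: descend 010101100100001011000 ; hops seen [H2,H1] ; pick H1
  Q 86.66.192.0: descend 010101100100001011000 ; hops seen [H2,H1] ; pick H1
  add 86.66.196.240/28 -> H4 at depth 28
  del 86.66.196.0/24 (clear depth 24)
  Q 86.66.196.240: descend 0101011001000010110001001111 ; hops seen [H2,H1,H4] ; pick H4
  Q 86.66.192.2: descend 010101100100001011000 ; hops seen [H2,H1] ; pick H1
  Q 86.66.192.66: descend 010101100100001011000 ; hops seen [H2,H1] ; pick H1
  add 83.190.225.0/24 -> H3 at depth 24
  add 0.0.0.0/0 -> H4 at depth 0
  add 0.0.0.0/0 -> H4 at depth 0
  Q 86.66.192.0: descend 010101100100001011000 ; hops seen [H4,H1] ; pick H1
  add 13.144.0.0/12 -> H4 at depth 12
  add 0.0.0.0/0 -> H5 at depth 0
  Q 86.66.196.240: descend 0101011001000010110001001111 ; hops seen [H5,H1,H4] ; pick H4
  Q 83.190.225.111: descend 010100111011111011100001 ; hops seen [H5,H3] ; pick H3
  Q 14.210.26.178: descend 000011 ; hops seen [H5] ; pick H5
  Q 83.190.225.9: descend 010100111011111011100001 ; hops seen [H5,H3] ; pick H3
  del 86.66.192.0/20 (clear depth 20)
  add 86.66.0.0/16 -> H2 at depth 16
  Q 86.66.196.240: descend 0101011001000010110001001111 ; hops seen [H5,H2,H4] ; pick H4
  Q 13.144.0.228: descend 0000110110010 ; hops seen [H5,H4] ; pick H4

== LOOKUPS ==
["H2","H1","H1","H4","H1","H1","H1","H4","H3","H5","H3","H4","H4"]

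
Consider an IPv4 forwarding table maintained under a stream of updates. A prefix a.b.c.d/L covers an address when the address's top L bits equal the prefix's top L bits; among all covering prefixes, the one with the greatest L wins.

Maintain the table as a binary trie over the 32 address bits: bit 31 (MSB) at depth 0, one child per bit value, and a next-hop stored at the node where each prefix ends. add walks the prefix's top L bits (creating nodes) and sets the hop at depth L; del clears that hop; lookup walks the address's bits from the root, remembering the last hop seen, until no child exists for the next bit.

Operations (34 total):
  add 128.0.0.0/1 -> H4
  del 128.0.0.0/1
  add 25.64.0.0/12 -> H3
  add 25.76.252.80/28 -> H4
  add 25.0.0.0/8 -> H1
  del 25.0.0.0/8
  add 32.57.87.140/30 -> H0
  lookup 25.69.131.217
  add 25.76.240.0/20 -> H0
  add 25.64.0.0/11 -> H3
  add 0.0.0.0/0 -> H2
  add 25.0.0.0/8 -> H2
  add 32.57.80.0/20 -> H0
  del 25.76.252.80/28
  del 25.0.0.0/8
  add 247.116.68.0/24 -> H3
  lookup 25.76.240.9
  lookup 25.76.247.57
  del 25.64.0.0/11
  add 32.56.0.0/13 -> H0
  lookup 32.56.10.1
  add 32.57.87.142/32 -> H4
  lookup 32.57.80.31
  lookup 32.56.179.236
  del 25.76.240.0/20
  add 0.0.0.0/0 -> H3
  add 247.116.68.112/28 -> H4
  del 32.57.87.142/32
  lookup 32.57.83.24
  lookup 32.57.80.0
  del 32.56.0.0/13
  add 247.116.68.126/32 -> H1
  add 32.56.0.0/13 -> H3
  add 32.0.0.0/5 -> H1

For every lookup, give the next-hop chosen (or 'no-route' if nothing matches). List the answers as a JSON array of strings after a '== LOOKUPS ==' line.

Process each operation:
  + 128.0.0.0/1 (H4) depth=1
  - 128.0.0.0/1 clear@1
  + 25.64.0.0/12 (H3) depth=12
  + 25.76.252.80/28 (H4) depth=28
  + 25.0.0.0/8 (H1) depth=8
  - 25.0.0.0/8 clear@8
  + 32.57.87.140/30 (H0) depth=30
  ? 25.69.131.217  path d0:-→d1:-→d2:-→d3:-→d4:-→d5:-→d6:-→d7:-→d8:-→d9:-→d10:-→d11:-→d12:H3  best=H3
  + 25.76.240.0/20 (H0) depth=20
  + 25.64.0.0/11 (H3) depth=11
  + 0.0.0.0/0 (H2) depth=0
  + 25.0.0.0/8 (H2) depth=8
  + 32.57.80.0/20 (H0) depth=20
  - 25.76.252.80/28 clear@28
  - 25.0.0.0/8 clear@8
  + 247.116.68.0/24 (H3) depth=24
  ? 25.76.240.9  path d0:H2→d1:-→d2:-→d3:-→d4:-→d5:-→d6:-→d7:-→d8:-→d9:-→d10:-→d11:H3→d12:H3→d13:-→d14:-→d15:-→d16:-→d17:-→d18:-→d19:-→d20:H0  best=H0
  ? 25.76.247.57  path d0:H2→d1:-→d2:-→d3:-→d4:-→d5:-→d6:-→d7:-→d8:-→d9:-→d10:-→d11:H3→d12:H3→d13:-→d14:-→d15:-→d16:-→d17:-→d18:-→d19:-→d20:H0  best=H0
  - 25.64.0.0/11 clear@11
  + 32.56.0.0/13 (H0) depth=13
  ? 32.56.10.1  path d0:H2→d1:-→d2:-→d3:-→d4:-→d5:-→d6:-→d7:-→d8:-→d9:-→d10:-→d11:-→d12:-→d13:H0→d14:-→d15:-  best=H0
  + 32.57.87.142/32 (H4) depth=32
  ? 32.57.80.31  path d0:H2→d1:-→d2:-→d3:-→d4:-→d5:-→d6:-→d7:-→d8:-→d9:-→d10:-→d11:-→d12:-→d13:H0→d14:-→d15:-→d16:-→d17:-→d18:-→d19:-→d20:H0→d21:-  best=H0
  ? 32.56.179.236  path d0:H2→d1:-→d2:-→d3:-→d4:-→d5:-→d6:-→d7:-→d8:-→d9:-→d10:-→d11:-→d12:-→d13:H0→d14:-→d15:-  best=H0
  - 25.76.240.0/20 clear@20
  + 0.0.0.0/0 (H3) depth=0
  + 247.116.68.112/28 (H4) depth=28
  - 32.57.87.142/32 clear@32
  ? 32.57.83.24  path d0:H3→d1:-→d2:-→d3:-→d4:-→d5:-→d6:-→d7:-→d8:-→d9:-→d10:-→d11:-→d12:-→d13:H0→d14:-→d15:-→d16:-→d17:-→d18:-→d19:-→d20:H0→d21:-  best=H0
  ? 32.57.80.0  path d0:H3→d1:-→d2:-→d3:-→d4:-→d5:-→d6:-→d7:-→d8:-→d9:-→d10:-→d11:-→d12:-→d13:H0→d14:-→d15:-→d16:-→d17:-→d18:-→d19:-→d20:H0→d21:-  best=H0
  - 32.56.0.0/13 clear@13
  + 247.116.68.126/32 (H1) depth=32
  + 32.56.0.0/13 (H3) depth=13
  + 32.0.0.0/5 (H1) depth=5

== LOOKUPS ==
["H3","H0","H0","H0","H0","H0","H0","H0"]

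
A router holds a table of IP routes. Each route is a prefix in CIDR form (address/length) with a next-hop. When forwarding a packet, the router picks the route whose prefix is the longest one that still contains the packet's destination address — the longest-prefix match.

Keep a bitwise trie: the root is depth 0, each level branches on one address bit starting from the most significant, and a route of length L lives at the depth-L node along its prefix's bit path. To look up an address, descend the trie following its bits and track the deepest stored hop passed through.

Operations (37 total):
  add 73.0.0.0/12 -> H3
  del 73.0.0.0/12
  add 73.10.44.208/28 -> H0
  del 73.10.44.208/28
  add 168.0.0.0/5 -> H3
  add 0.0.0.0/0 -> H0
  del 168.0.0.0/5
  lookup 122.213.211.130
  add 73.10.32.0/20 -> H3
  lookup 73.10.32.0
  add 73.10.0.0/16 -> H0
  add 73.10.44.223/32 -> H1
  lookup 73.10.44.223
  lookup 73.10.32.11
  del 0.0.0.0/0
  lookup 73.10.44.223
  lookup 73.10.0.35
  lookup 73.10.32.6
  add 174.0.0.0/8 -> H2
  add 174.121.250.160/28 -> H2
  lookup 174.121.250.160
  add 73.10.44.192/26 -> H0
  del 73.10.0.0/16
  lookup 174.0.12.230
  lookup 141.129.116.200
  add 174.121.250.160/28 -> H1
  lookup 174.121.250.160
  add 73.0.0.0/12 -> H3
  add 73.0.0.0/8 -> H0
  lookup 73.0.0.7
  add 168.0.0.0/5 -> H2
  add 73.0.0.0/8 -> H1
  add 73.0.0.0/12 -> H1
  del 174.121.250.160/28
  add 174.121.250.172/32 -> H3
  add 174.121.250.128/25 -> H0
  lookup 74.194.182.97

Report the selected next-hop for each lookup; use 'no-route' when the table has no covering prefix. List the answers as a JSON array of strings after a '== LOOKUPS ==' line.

Process each operation:
  add 73.0.0.0/12 -> H3 at depth 12
  - 73.0.0.0/12 clear@12
  add 73.10.44.208/28 -> H0 at depth 28
  - 73.10.44.208/28 clear@28
  add 168.0.0.0/5 -> H3 at depth 5
  add 0.0.0.0/0 -> H0 at depth 0
  - 168.0.0.0/5 clear@5
  lookup 122.213.211.130: bits 01 walk d0:H0→d1:-→d2:- -> H0
  add 73.10.32.0/20 -> H3 at depth 20
  lookup 73.10.32.0: bits 01001001000010100010 walk d0:H0→d1:-→d2:-→d3:-→d4:-→d5:-→d6:-→d7:-→d8:-→d9:-→d10:-→d11:-→d12:-→d13:-→d14:-→d15:-→d16:-→d17:-→d18:-→d19:-→d20:H3 -> H3
  add 73.10.0.0/16 -> H0 at depth 16
  add 73.10.44.223/32 -> H1 at depth 32
  lookup 73.10.44.223: bits 01001001000010100010110011011111 walk d0:H0→d1:-→d2:-→d3:-→d4:-→d5:-→d6:-→d7:-→d8:-→d9:-→d10:-→d11:-→d12:-→d13:-→d14:-→d15:-→d16:H0→d17:-→d18:-→d19:-→d20:H3→d21:-→d22:-→d23:-→d24:-→d25:-→d26:-→d27:-→d28:-→d29:-→d30:-→d31:-→d32:H1 -> H1
  lookup 73.10.32.11: bits 01001001000010100010 walk d0:H0→d1:-→d2:-→d3:-→d4:-→d5:-→d6:-→d7:-→d8:-→d9:-→d10:-→d11:-→d12:-→d13:-→d14:-→d15:-→d16:H0→d17:-→d18:-→d19:-→d20:H3 -> H3
  - 0.0.0.0/0 clear@0
  lookup 73.10.44.223: bits 01001001000010100010110011011111 walk d0:-→d1:-→d2:-→d3:-→d4:-→d5:-→d6:-→d7:-→d8:-→d9:-→d10:-→d11:-→d12:-→d13:-→d14:-→d15:-→d16:H0→d17:-→d18:-→d19:-→d20:H3→d21:-→d22:-→d23:-→d24:-→d25:-→d26:-→d27:-→d28:-→d29:-→d30:-→d31:-→d32:H1 -> H1
  lookup 73.10.0.35: bits 010010010000101000 walk d0:-→d1:-→d2:-→d3:-→d4:-→d5:-→d6:-→d7:-→d8:-→d9:-→d10:-→d11:-→d12:-→d13:-→d14:-→d15:-→d16:H0→d17:-→d18:- -> H0
  lookup 73.10.32.6: bits 01001001000010100010 walk d0:-→d1:-→d2:-→d3:-→d4:-→d5:-→d6:-→d7:-→d8:-→d9:-→d10:-→d11:-→d12:-→d13:-→d14:-→d15:-→d16:H0→d17:-→d18:-→d19:-→d20:H3 -> H3
  add 174.0.0.0/8 -> H2 at depth 8
  add 174.121.250.160/28 -> H2 at depth 28
  lookup 174.121.250.160: bits 1010111001111001111110101010 walk d0:-→d1:-→d2:-→d3:-→d4:-→d5:-→d6:-→d7:-→d8:H2→d9:-→d10:-→d11:-→d12:-→d13:-→d14:-→d15:-→d16:-→d17:-→d18:-→d19:-→d20:-→d21:-→d22:-→d23:-→d24:-→d25:-→d26:-→d27:-→d28:H2 -> H2
  add 73.10.44.192/26 -> H0 at depth 26
  - 73.10.0.0/16 clear@16
  lookup 174.0.12.230: bits 101011100 walk d0:-→d1:-→d2:-→d3:-→d4:-→d5:-→d6:-→d7:-→d8:H2→d9:- -> H2
  lookup 141.129.116.200: bits 10 walk d0:-→d1:-→d2:- -> no-route
  add 174.121.250.160/28 -> H1 at depth 28
  lookup 174.121.250.160: bits 1010111001111001111110101010 walk d0:-→d1:-→d2:-→d3:-→d4:-→d5:-→d6:-→d7:-→d8:H2→d9:-→d10:-→d11:-→d12:-→d13:-→d14:-→d15:-→d16:-→d17:-→d18:-→d19:-→d20:-→d21:-→d22:-→d23:-→d24:-→d25:-→d26:-→d27:-→d28:H1 -> H1
  add 73.0.0.0/12 -> H3 at depth 12
  add 73.0.0.0/8 -> H0 at depth 8
  lookup 73.0.0.7: bits 010010010000 walk d0:-→d1:-→d2:-→d3:-→d4:-→d5:-→d6:-→d7:-→d8:H0→d9:-→d10:-→d11:-→d12:H3 -> H3
  add 168.0.0.0/5 -> H2 at depth 5
  add 73.0.0.0/8 -> H1 at depth 8
  add 73.0.0.0/12 -> H1 at depth 12
  - 174.121.250.160/28 clear@28
  add 174.121.250.172/32 -> H3 at depth 32
  add 174.121.250.128/25 -> H0 at depth 25
  lookup 74.194.182.97: bits 010010 walk d0:-→d1:-→d2:-→d3:-→d4:-→d5:-→d6:- -> no-route

== LOOKUPS ==
["H0","H3","H1","H3","H1","H0","H3","H2","H2","no-route","H1","H3","no-route"]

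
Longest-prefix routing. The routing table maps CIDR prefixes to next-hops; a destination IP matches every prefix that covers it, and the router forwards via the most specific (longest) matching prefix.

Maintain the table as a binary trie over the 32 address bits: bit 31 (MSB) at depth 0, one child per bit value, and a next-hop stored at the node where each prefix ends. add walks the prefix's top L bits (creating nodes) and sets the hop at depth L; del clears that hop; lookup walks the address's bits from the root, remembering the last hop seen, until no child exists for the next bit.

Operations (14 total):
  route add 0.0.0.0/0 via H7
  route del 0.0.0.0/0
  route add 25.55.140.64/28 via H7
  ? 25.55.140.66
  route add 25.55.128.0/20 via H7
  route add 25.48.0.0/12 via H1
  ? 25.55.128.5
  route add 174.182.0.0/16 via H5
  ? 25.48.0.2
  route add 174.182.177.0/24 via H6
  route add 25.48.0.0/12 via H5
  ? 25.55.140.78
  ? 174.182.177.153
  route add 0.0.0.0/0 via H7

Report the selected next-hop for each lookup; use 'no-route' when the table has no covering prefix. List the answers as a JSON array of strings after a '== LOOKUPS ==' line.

Trace:
  + 0.0.0.0/0 (H7) depth=0
  - 0.0.0.0/0 clear@0
  + 25.55.140.64/28 (H7) depth=28
  Q 25.55.140.66: descend 0001100100110111100011000100 ; hops seen [H7] ; pick H7
  + 25.55.128.0/20 (H7) depth=20
  + 25.48.0.0/12 (H1) depth=12
  Q 25.55.128.5: descend 00011001001101111000 ; hops seen [H1,H7] ; pick H7
  + 174.182.0.0/16 (H5) depth=16
  Q 25.48.0.2: descend 0001100100110 ; hops seen [H1] ; pick H1
  + 174.182.177.0/24 (H6) depth=24
  + 25.48.0.0/12 (H5) depth=12
  Q 25.55.140.78: descend 0001100100110111100011000100 ; hops seen [H5,H7,H7] ; pick H7
  Q 174.182.177.153: descend 101011101011011010110001 ; hops seen [H5,H6] ; pick H6
  + 0.0.0.0/0 (H7) depth=0

== LOOKUPS ==
["H7","H7","H1","H7","H6"]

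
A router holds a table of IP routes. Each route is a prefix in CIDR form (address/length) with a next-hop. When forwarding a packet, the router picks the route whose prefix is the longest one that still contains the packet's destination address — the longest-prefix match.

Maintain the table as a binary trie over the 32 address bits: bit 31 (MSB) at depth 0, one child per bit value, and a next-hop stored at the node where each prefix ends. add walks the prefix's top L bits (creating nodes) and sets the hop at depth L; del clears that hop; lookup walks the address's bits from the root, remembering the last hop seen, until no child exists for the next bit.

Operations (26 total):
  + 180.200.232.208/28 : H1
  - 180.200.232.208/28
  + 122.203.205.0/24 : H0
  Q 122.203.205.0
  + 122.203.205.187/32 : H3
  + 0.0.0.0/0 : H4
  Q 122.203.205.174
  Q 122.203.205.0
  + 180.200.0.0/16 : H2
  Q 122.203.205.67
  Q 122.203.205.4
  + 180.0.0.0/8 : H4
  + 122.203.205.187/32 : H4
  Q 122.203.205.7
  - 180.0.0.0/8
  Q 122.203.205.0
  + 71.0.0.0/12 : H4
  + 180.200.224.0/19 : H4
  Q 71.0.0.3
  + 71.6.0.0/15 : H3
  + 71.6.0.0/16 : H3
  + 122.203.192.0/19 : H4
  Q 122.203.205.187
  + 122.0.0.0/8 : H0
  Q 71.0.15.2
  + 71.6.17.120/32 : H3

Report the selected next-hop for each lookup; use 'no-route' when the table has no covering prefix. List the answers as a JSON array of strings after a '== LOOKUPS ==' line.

Process each operation:
  + 180.200.232.208/28 (H1) depth=28
  del 180.200.232.208/28 (clear depth 28)
  + 122.203.205.0/24 (H0) depth=24
  ? 122.203.205.0  path d0:-→d1:-→d2:-→d3:-→d4:-→d5:-→d6:-→d7:-→d8:-→d9:-→d10:-→d11:-→d12:-→d13:-→d14:-→d15:-→d16:-→d17:-→d18:-→d19:-→d20:-→d21:-→d22:-→d23:-→d24:H0  best=H0
  + 122.203.205.187/32 (H3) depth=32
  + 0.0.0.0/0 (H4) depth=0
  ? 122.203.205.174  path d0:H4→d1:-→d2:-→d3:-→d4:-→d5:-→d6:-→d7:-→d8:-→d9:-→d10:-→d11:-→d12:-→d13:-→d14:-→d15:-→d16:-→d17:-→d18:-→d19:-→d20:-→d21:-→d22:-→d23:-→d24:H0→d25:-→d26:-→d27:-  best=H0
  ? 122.203.205.0  path d0:H4→d1:-→d2:-→d3:-→d4:-→d5:-→d6:-→d7:-→d8:-→d9:-→d10:-→d11:-→d12:-→d13:-→d14:-→d15:-→d16:-→d17:-→d18:-→d19:-→d20:-→d21:-→d22:-→d23:-→d24:H0  best=H0
  + 180.200.0.0/16 (H2) depth=16
  ? 122.203.205.67  path d0:H4→d1:-→d2:-→d3:-→d4:-→d5:-→d6:-→d7:-→d8:-→d9:-→d10:-→d11:-→d12:-→d13:-→d14:-→d15:-→d16:-→d17:-→d18:-→d19:-→d20:-→d21:-→d22:-→d23:-→d24:H0  best=H0
  ? 122.203.205.4  path d0:H4→d1:-→d2:-→d3:-→d4:-→d5:-→d6:-→d7:-→d8:-→d9:-→d10:-→d11:-→d12:-→d13:-→d14:-→d15:-→d16:-→d17:-→d18:-→d19:-→d20:-→d21:-→d22:-→d23:-→d24:H0  best=H0
  + 180.0.0.0/8 (H4) depth=8
  + 122.203.205.187/32 (H4) depth=32
  ? 122.203.205.7  path d0:H4→d1:-→d2:-→d3:-→d4:-→d5:-→d6:-→d7:-→d8:-→d9:-→d10:-→d11:-→d12:-→d13:-→d14:-→d15:-→d16:-→d17:-→d18:-→d19:-→d20:-→d21:-→d22:-→d23:-→d24:H0  best=H0
  del 180.0.0.0/8 (clear depth 8)
  ? 122.203.205.0  path d0:H4→d1:-→d2:-→d3:-→d4:-→d5:-→d6:-→d7:-→d8:-→d9:-→d10:-→d11:-→d12:-→d13:-→d14:-→d15:-→d16:-→d17:-→d18:-→d19:-→d20:-→d21:-→d22:-→d23:-→d24:H0  best=H0
  + 71.0.0.0/12 (H4) depth=12
  + 180.200.224.0/19 (H4) depth=19
  ? 71.0.0.3  path d0:H4→d1:-→d2:-→d3:-→d4:-→d5:-→d6:-→d7:-→d8:-→d9:-→d10:-→d11:-→d12:H4  best=H4
  + 71.6.0.0/15 (H3) depth=15
  + 71.6.0.0/16 (H3) depth=16
  + 122.203.192.0/19 (H4) depth=19
  ? 122.203.205.187  path d0:H4→d1:-→d2:-→d3:-→d4:-→d5:-→d6:-→d7:-→d8:-→d9:-→d10:-→d11:-→d12:-→d13:-→d14:-→d15:-→d16:-→d17:-→d18:-→d19:H4→d20:-→d21:-→d22:-→d23:-→d24:H0→d25:-→d26:-→d27:-→d28:-→d29:-→d30:-→d31:-→d32:H4  best=H4
  + 122.0.0.0/8 (H0) depth=8
  ? 71.0.15.2  path d0:H4→d1:-→d2:-→d3:-→d4:-→d5:-→d6:-→d7:-→d8:-→d9:-→d10:-→d11:-→d12:H4→d13:-  best=H4
  + 71.6.17.120/32 (H3) depth=32

== LOOKUPS ==
["H0","H0","H0","H0","H0","H0","H0","H4","H4","H4"]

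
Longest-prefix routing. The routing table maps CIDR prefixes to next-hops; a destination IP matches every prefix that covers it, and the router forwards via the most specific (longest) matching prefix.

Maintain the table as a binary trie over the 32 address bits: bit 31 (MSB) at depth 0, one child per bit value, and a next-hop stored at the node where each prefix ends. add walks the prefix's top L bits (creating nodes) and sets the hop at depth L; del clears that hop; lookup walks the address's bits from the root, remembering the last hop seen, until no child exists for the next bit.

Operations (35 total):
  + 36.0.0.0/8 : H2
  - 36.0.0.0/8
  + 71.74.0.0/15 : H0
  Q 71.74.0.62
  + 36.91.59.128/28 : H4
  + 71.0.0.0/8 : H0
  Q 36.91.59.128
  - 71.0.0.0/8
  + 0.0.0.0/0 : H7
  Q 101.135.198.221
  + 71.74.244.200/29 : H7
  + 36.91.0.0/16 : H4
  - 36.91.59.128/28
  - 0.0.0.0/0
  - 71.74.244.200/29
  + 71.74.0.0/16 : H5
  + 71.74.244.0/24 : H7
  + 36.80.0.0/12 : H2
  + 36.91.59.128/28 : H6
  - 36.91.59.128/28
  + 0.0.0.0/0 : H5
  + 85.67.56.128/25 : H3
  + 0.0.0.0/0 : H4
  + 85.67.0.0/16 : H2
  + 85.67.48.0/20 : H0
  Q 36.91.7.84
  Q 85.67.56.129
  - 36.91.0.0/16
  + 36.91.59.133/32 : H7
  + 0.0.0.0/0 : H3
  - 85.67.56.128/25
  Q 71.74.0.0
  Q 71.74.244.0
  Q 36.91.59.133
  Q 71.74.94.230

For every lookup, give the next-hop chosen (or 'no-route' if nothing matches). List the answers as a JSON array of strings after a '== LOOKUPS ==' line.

Trace:
  add 36.0.0.0/8 -> H2 at depth 8
  - 36.0.0.0/8 clear@8
  add 71.74.0.0/15 -> H0 at depth 15
  ? 71.74.0.62  path d0:-→d1:-→d2:-→d3:-→d4:-→d5:-→d6:-→d7:-→d8:-→d9:-→d10:-→d11:-→d12:-→d13:-→d14:-→d15:H0  best=H0
  add 36.91.59.128/28 -> H4 at depth 28
  add 71.0.0.0/8 -> H0 at depth 8
  ? 36.91.59.128  path d0:-→d1:-→d2:-→d3:-→d4:-→d5:-→d6:-→d7:-→d8:-→d9:-→d10:-→d11:-→d12:-→d13:-→d14:-→d15:-→d16:-→d17:-→d18:-→d19:-→d20:-→d21:-→d22:-→d23:-→d24:-→d25:-→d26:-→d27:-→d28:H4  best=H4
  - 71.0.0.0/8 clear@8
  add 0.0.0.0/0 -> H7 at depth 0
  ? 101.135.198.221  path d0:H7→d1:-→d2:-  best=H7
  add 71.74.244.200/29 -> H7 at depth 29
  add 36.91.0.0/16 -> H4 at depth 16
  - 36.91.59.128/28 clear@28
  - 0.0.0.0/0 clear@0
  - 71.74.244.200/29 clear@29
  add 71.74.0.0/16 -> H5 at depth 16
  add 71.74.244.0/24 -> H7 at depth 24
  add 36.80.0.0/12 -> H2 at depth 12
  add 36.91.59.128/28 -> H6 at depth 28
  - 36.91.59.128/28 clear@28
  add 0.0.0.0/0 -> H5 at depth 0
  add 85.67.56.128/25 -> H3 at depth 25
  add 0.0.0.0/0 -> H4 at depth 0
  add 85.67.0.0/16 -> H2 at depth 16
  add 85.67.48.0/20 -> H0 at depth 20
  ? 36.91.7.84  path d0:H4→d1:-→d2:-→d3:-→d4:-→d5:-→d6:-→d7:-→d8:-→d9:-→d10:-→d11:-→d12:H2→d13:-→d14:-→d15:-→d16:H4→d17:-→d18:-  best=H4
  ? 85.67.56.129  path d0:H4→d1:-→d2:-→d3:-→d4:-→d5:-→d6:-→d7:-→d8:-→d9:-→d10:-→d11:-→d12:-→d13:-→d14:-→d15:-→d16:H2→d17:-→d18:-→d19:-→d20:H0→d21:-→d22:-→d23:-→d24:-→d25:H3  best=H3
  - 36.91.0.0/16 clear@16
  add 36.91.59.133/32 -> H7 at depth 32
  add 0.0.0.0/0 -> H3 at depth 0
  - 85.67.56.128/25 clear@25
  ? 71.74.0.0  path d0:H3→d1:-→d2:-→d3:-→d4:-→d5:-→d6:-→d7:-→d8:-→d9:-→d10:-→d11:-→d12:-→d13:-→d14:-→d15:H0→d16:H5  best=H5
  ? 71.74.244.0  path d0:H3→d1:-→d2:-→d3:-→d4:-→d5:-→d6:-→d7:-→d8:-→d9:-→d10:-→d11:-→d12:-→d13:-→d14:-→d15:H0→d16:H5→d17:-→d18:-→d19:-→d20:-→d21:-→d22:-→d23:-→d24:H7  best=H7
  ? 36.91.59.133  path d0:H3→d1:-→d2:-→d3:-→d4:-→d5:-→d6:-→d7:-→d8:-→d9:-→d10:-→d11:-→d12:H2→d13:-→d14:-→d15:-→d16:-→d17:-→d18:-→d19:-→d20:-→d21:-→d22:-→d23:-→d24:-→d25:-→d26:-→d27:-→d28:-→d29:-→d30:-→d31:-→d32:H7  best=H7
  ? 71.74.94.230  path d0:H3→d1:-→d2:-→d3:-→d4:-→d5:-→d6:-→d7:-→d8:-→d9:-→d10:-→d11:-→d12:-→d13:-→d14:-→d15:H0→d16:H5  best=H5

== LOOKUPS ==
["H0","H4","H7","H4","H3","H5","H7","H7","H5"]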